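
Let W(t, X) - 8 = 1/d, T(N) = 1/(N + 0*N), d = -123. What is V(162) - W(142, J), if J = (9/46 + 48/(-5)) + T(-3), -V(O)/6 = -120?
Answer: 87577/123 ≈ 712.01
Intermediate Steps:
V(O) = 720 (V(O) = -6*(-120) = 720)
T(N) = 1/N (T(N) = 1/(N + 0) = 1/N)
J = -6719/690 (J = (9/46 + 48/(-5)) + 1/(-3) = (9*(1/46) + 48*(-1/5)) - 1/3 = (9/46 - 48/5) - 1/3 = -2163/230 - 1/3 = -6719/690 ≈ -9.7377)
W(t, X) = 983/123 (W(t, X) = 8 + 1/(-123) = 8 - 1/123 = 983/123)
V(162) - W(142, J) = 720 - 1*983/123 = 720 - 983/123 = 87577/123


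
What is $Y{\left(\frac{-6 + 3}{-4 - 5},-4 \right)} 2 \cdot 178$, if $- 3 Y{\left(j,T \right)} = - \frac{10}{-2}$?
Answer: $- \frac{1780}{3} \approx -593.33$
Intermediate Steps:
$Y{\left(j,T \right)} = - \frac{5}{3}$ ($Y{\left(j,T \right)} = - \frac{\left(-10\right) \frac{1}{-2}}{3} = - \frac{\left(-10\right) \left(- \frac{1}{2}\right)}{3} = \left(- \frac{1}{3}\right) 5 = - \frac{5}{3}$)
$Y{\left(\frac{-6 + 3}{-4 - 5},-4 \right)} 2 \cdot 178 = \left(- \frac{5}{3}\right) 2 \cdot 178 = \left(- \frac{10}{3}\right) 178 = - \frac{1780}{3}$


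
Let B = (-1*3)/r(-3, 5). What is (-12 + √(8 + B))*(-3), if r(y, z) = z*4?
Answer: 36 - 3*√785/10 ≈ 27.595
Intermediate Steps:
r(y, z) = 4*z
B = -3/20 (B = (-1*3)/((4*5)) = -3/20 ≈ -0.15000)
(-12 + √(8 + B))*(-3) = (-12 + √(8 - 3/20))*(-3) = (-12 + √(157/20))*(-3) = (-12 + √785/10)*(-3) = 36 - 3*√785/10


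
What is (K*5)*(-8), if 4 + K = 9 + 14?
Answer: -760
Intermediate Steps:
K = 19 (K = -4 + (9 + 14) = -4 + 23 = 19)
(K*5)*(-8) = (19*5)*(-8) = 95*(-8) = -760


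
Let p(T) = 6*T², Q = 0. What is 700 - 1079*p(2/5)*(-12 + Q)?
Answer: 328252/25 ≈ 13130.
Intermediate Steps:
700 - 1079*p(2/5)*(-12 + Q) = 700 - 1079*6*(2/5)²*(-12 + 0) = 700 - 1079*6*(2*(⅕))²*(-12) = 700 - 1079*6*(⅖)²*(-12) = 700 - 1079*6*(4/25)*(-12) = 700 - 25896*(-12)/25 = 700 - 1079*(-288/25) = 700 + 310752/25 = 328252/25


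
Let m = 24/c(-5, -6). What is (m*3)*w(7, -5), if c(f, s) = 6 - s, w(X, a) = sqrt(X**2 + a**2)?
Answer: 6*sqrt(74) ≈ 51.614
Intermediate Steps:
m = 2 (m = 24/(6 - 1*(-6)) = 24/(6 + 6) = 24/12 = 24*(1/12) = 2)
(m*3)*w(7, -5) = (2*3)*sqrt(7**2 + (-5)**2) = 6*sqrt(49 + 25) = 6*sqrt(74)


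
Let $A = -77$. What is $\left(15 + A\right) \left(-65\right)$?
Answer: $4030$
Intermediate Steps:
$\left(15 + A\right) \left(-65\right) = \left(15 - 77\right) \left(-65\right) = \left(-62\right) \left(-65\right) = 4030$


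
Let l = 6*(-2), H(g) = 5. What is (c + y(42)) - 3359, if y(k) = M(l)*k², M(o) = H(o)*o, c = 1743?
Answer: -107456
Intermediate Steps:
l = -12
M(o) = 5*o
y(k) = -60*k² (y(k) = (5*(-12))*k² = -60*k²)
(c + y(42)) - 3359 = (1743 - 60*42²) - 3359 = (1743 - 60*1764) - 3359 = (1743 - 105840) - 3359 = -104097 - 3359 = -107456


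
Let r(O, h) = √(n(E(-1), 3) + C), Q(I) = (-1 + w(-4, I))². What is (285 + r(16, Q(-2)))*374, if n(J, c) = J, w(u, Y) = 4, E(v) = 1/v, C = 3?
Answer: 106590 + 374*√2 ≈ 1.0712e+5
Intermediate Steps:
Q(I) = 9 (Q(I) = (-1 + 4)² = 3² = 9)
r(O, h) = √2 (r(O, h) = √(1/(-1) + 3) = √(-1 + 3) = √2)
(285 + r(16, Q(-2)))*374 = (285 + √2)*374 = 106590 + 374*√2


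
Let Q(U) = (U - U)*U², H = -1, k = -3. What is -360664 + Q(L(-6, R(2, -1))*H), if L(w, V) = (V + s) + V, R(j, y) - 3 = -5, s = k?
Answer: -360664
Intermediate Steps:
s = -3
R(j, y) = -2 (R(j, y) = 3 - 5 = -2)
L(w, V) = -3 + 2*V (L(w, V) = (V - 3) + V = (-3 + V) + V = -3 + 2*V)
Q(U) = 0 (Q(U) = 0*U² = 0)
-360664 + Q(L(-6, R(2, -1))*H) = -360664 + 0 = -360664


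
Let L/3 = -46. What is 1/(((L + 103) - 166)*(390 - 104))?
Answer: -1/57486 ≈ -1.7396e-5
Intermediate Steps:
L = -138 (L = 3*(-46) = -138)
1/(((L + 103) - 166)*(390 - 104)) = 1/(((-138 + 103) - 166)*(390 - 104)) = 1/((-35 - 166)*286) = 1/(-201*286) = 1/(-57486) = -1/57486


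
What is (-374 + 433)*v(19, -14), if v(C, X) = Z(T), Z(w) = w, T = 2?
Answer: 118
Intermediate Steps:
v(C, X) = 2
(-374 + 433)*v(19, -14) = (-374 + 433)*2 = 59*2 = 118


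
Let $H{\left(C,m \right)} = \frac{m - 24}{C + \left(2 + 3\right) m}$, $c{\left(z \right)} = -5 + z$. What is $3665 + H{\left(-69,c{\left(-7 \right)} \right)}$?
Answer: $\frac{157607}{43} \approx 3665.3$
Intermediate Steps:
$H{\left(C,m \right)} = \frac{-24 + m}{C + 5 m}$
$3665 + H{\left(-69,c{\left(-7 \right)} \right)} = 3665 + \frac{-24 - 12}{-69 + 5 \left(-5 - 7\right)} = 3665 + \frac{-24 - 12}{-69 + 5 \left(-12\right)} = 3665 + \frac{1}{-69 - 60} \left(-36\right) = 3665 + \frac{1}{-129} \left(-36\right) = 3665 - - \frac{12}{43} = 3665 + \frac{12}{43} = \frac{157607}{43}$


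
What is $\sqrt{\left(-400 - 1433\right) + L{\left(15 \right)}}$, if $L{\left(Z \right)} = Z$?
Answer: $3 i \sqrt{202} \approx 42.638 i$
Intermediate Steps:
$\sqrt{\left(-400 - 1433\right) + L{\left(15 \right)}} = \sqrt{\left(-400 - 1433\right) + 15} = \sqrt{-1833 + 15} = \sqrt{-1818} = 3 i \sqrt{202}$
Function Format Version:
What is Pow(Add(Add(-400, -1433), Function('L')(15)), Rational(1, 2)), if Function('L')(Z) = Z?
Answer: Mul(3, I, Pow(202, Rational(1, 2))) ≈ Mul(42.638, I)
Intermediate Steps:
Pow(Add(Add(-400, -1433), Function('L')(15)), Rational(1, 2)) = Pow(Add(Add(-400, -1433), 15), Rational(1, 2)) = Pow(Add(-1833, 15), Rational(1, 2)) = Pow(-1818, Rational(1, 2)) = Mul(3, I, Pow(202, Rational(1, 2)))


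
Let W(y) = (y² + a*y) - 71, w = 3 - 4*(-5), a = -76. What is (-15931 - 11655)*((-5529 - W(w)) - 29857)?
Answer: 940572256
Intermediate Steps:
w = 23 (w = 3 + 20 = 23)
W(y) = -71 + y² - 76*y (W(y) = (y² - 76*y) - 71 = -71 + y² - 76*y)
(-15931 - 11655)*((-5529 - W(w)) - 29857) = (-15931 - 11655)*((-5529 - (-71 + 23² - 76*23)) - 29857) = -27586*((-5529 - (-71 + 529 - 1748)) - 29857) = -27586*((-5529 - 1*(-1290)) - 29857) = -27586*((-5529 + 1290) - 29857) = -27586*(-4239 - 29857) = -27586*(-34096) = 940572256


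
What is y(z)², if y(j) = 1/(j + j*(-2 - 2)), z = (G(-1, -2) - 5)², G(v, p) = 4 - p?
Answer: ⅑ ≈ 0.11111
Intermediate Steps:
z = 1 (z = ((4 - 1*(-2)) - 5)² = ((4 + 2) - 5)² = (6 - 5)² = 1² = 1)
y(j) = -1/(3*j) (y(j) = 1/(j + j*(-4)) = 1/(j - 4*j) = 1/(-3*j) = -1/(3*j))
y(z)² = (-⅓/1)² = (-⅓*1)² = (-⅓)² = ⅑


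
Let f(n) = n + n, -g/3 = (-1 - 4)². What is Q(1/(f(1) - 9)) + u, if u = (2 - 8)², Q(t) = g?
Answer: -39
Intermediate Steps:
g = -75 (g = -3*(-1 - 4)² = -3*(-5)² = -3*25 = -75)
f(n) = 2*n
Q(t) = -75
u = 36 (u = (-6)² = 36)
Q(1/(f(1) - 9)) + u = -75 + 36 = -39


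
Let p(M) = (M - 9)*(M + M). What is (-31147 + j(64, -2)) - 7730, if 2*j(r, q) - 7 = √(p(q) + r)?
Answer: -77747/2 + 3*√3 ≈ -38868.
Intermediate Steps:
p(M) = 2*M*(-9 + M) (p(M) = (-9 + M)*(2*M) = 2*M*(-9 + M))
j(r, q) = 7/2 + √(r + 2*q*(-9 + q))/2 (j(r, q) = 7/2 + √(2*q*(-9 + q) + r)/2 = 7/2 + √(r + 2*q*(-9 + q))/2)
(-31147 + j(64, -2)) - 7730 = (-31147 + (7/2 + √(64 + 2*(-2)*(-9 - 2))/2)) - 7730 = (-31147 + (7/2 + √(64 + 2*(-2)*(-11))/2)) - 7730 = (-31147 + (7/2 + √(64 + 44)/2)) - 7730 = (-31147 + (7/2 + √108/2)) - 7730 = (-31147 + (7/2 + (6*√3)/2)) - 7730 = (-31147 + (7/2 + 3*√3)) - 7730 = (-62287/2 + 3*√3) - 7730 = -77747/2 + 3*√3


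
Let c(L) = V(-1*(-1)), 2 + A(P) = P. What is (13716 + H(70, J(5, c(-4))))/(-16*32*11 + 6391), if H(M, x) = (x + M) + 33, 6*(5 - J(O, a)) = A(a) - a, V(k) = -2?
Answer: 41473/2277 ≈ 18.214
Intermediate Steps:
A(P) = -2 + P
c(L) = -2
J(O, a) = 16/3 (J(O, a) = 5 - ((-2 + a) - a)/6 = 5 - 1/6*(-2) = 5 + 1/3 = 16/3)
H(M, x) = 33 + M + x (H(M, x) = (M + x) + 33 = 33 + M + x)
(13716 + H(70, J(5, c(-4))))/(-16*32*11 + 6391) = (13716 + (33 + 70 + 16/3))/(-16*32*11 + 6391) = (13716 + 325/3)/(-512*11 + 6391) = 41473/(3*(-5632 + 6391)) = (41473/3)/759 = (41473/3)*(1/759) = 41473/2277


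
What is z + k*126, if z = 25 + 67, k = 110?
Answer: 13952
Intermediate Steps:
z = 92
z + k*126 = 92 + 110*126 = 92 + 13860 = 13952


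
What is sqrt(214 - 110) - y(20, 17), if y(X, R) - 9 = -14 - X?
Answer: 25 + 2*sqrt(26) ≈ 35.198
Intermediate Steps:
y(X, R) = -5 - X (y(X, R) = 9 + (-14 - X) = -5 - X)
sqrt(214 - 110) - y(20, 17) = sqrt(214 - 110) - (-5 - 1*20) = sqrt(104) - (-5 - 20) = 2*sqrt(26) - 1*(-25) = 2*sqrt(26) + 25 = 25 + 2*sqrt(26)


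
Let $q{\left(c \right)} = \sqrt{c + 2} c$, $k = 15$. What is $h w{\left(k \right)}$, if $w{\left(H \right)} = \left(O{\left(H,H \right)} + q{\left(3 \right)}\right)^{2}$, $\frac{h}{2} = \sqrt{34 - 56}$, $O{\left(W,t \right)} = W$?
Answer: $180 i \left(\sqrt{110} + 3 \sqrt{22}\right) \approx 4420.7 i$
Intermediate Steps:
$q{\left(c \right)} = c \sqrt{2 + c}$ ($q{\left(c \right)} = \sqrt{2 + c} c = c \sqrt{2 + c}$)
$h = 2 i \sqrt{22}$ ($h = 2 \sqrt{34 - 56} = 2 \sqrt{-22} = 2 i \sqrt{22} \approx 9.3808 i$)
$w{\left(H \right)} = \left(H + 3 \sqrt{5}\right)^{2}$ ($w{\left(H \right)} = \left(H + 3 \sqrt{2 + 3}\right)^{2} = \left(H + 3 \sqrt{5}\right)^{2}$)
$h w{\left(k \right)} = 2 i \sqrt{22} \left(15 + 3 \sqrt{5}\right)^{2}$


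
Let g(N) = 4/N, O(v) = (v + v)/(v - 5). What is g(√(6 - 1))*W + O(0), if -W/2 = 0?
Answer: 0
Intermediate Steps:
W = 0 (W = -2*0 = 0)
O(v) = 2*v/(-5 + v) (O(v) = (2*v)/(-5 + v) = 2*v/(-5 + v))
g(√(6 - 1))*W + O(0) = (4/(√(6 - 1)))*0 + 2*0/(-5 + 0) = (4/(√5))*0 + 2*0/(-5) = (4*(√5/5))*0 + 2*0*(-⅕) = (4*√5/5)*0 + 0 = 0 + 0 = 0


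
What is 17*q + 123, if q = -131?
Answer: -2104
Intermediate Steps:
17*q + 123 = 17*(-131) + 123 = -2227 + 123 = -2104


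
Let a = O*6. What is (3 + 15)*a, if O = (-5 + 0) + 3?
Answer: -216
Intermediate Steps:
O = -2 (O = -5 + 3 = -2)
a = -12 (a = -2*6 = -12)
(3 + 15)*a = (3 + 15)*(-12) = 18*(-12) = -216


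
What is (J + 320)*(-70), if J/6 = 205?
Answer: -108500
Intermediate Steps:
J = 1230 (J = 6*205 = 1230)
(J + 320)*(-70) = (1230 + 320)*(-70) = 1550*(-70) = -108500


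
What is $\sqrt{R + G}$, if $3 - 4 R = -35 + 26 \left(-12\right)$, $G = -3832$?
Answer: $\frac{i \sqrt{14978}}{2} \approx 61.192 i$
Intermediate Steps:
$R = \frac{175}{2}$ ($R = \frac{3}{4} - \frac{-35 + 26 \left(-12\right)}{4} = \frac{3}{4} - \frac{-35 - 312}{4} = \frac{3}{4} - - \frac{347}{4} = \frac{3}{4} + \frac{347}{4} = \frac{175}{2} \approx 87.5$)
$\sqrt{R + G} = \sqrt{\frac{175}{2} - 3832} = \sqrt{- \frac{7489}{2}} = \frac{i \sqrt{14978}}{2}$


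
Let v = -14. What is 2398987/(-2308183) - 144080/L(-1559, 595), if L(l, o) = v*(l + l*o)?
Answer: -3942412000349/3753190960771 ≈ -1.0504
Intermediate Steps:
L(l, o) = -14*l - 14*l*o (L(l, o) = -14*(l + l*o) = -14*l - 14*l*o)
2398987/(-2308183) - 144080/L(-1559, 595) = 2398987/(-2308183) - 144080*1/(21826*(1 + 595)) = 2398987*(-1/2308183) - 144080/((-14*(-1559)*596)) = -2398987/2308183 - 144080/13008296 = -2398987/2308183 - 144080*1/13008296 = -2398987/2308183 - 18010/1626037 = -3942412000349/3753190960771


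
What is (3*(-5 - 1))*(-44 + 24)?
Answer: 360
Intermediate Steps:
(3*(-5 - 1))*(-44 + 24) = (3*(-6))*(-20) = -18*(-20) = 360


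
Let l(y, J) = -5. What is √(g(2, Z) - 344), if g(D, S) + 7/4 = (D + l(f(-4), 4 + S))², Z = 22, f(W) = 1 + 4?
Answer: I*√1347/2 ≈ 18.351*I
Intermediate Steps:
f(W) = 5
g(D, S) = -7/4 + (-5 + D)² (g(D, S) = -7/4 + (D - 5)² = -7/4 + (-5 + D)²)
√(g(2, Z) - 344) = √((-7/4 + (-5 + 2)²) - 344) = √((-7/4 + (-3)²) - 344) = √((-7/4 + 9) - 344) = √(29/4 - 344) = √(-1347/4) = I*√1347/2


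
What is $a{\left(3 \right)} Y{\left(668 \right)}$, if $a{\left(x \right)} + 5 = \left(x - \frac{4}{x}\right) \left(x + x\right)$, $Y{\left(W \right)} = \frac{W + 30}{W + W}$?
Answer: $\frac{1745}{668} \approx 2.6123$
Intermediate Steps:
$Y{\left(W \right)} = \frac{30 + W}{2 W}$
$a{\left(x \right)} = -5 + 2 x \left(x - \frac{4}{x}\right)$ ($a{\left(x \right)} = -5 + \left(x - \frac{4}{x}\right) \left(x + x\right) = -5 + \left(x - \frac{4}{x}\right) 2 x = -5 + 2 x \left(x - \frac{4}{x}\right)$)
$a{\left(3 \right)} Y{\left(668 \right)} = \left(-13 + 2 \cdot 3^{2}\right) \frac{30 + 668}{2 \cdot 668} = \left(-13 + 2 \cdot 9\right) \frac{1}{2} \cdot \frac{1}{668} \cdot 698 = \left(-13 + 18\right) \frac{349}{668} = 5 \cdot \frac{349}{668} = \frac{1745}{668}$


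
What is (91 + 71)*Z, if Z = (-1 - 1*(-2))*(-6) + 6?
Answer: 0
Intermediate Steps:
Z = 0 (Z = (-1 + 2)*(-6) + 6 = 1*(-6) + 6 = -6 + 6 = 0)
(91 + 71)*Z = (91 + 71)*0 = 162*0 = 0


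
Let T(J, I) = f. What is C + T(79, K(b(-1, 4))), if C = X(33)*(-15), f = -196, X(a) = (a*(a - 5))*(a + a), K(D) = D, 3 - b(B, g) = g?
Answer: -914956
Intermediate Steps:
b(B, g) = 3 - g
X(a) = 2*a²*(-5 + a) (X(a) = (a*(-5 + a))*(2*a) = 2*a²*(-5 + a))
T(J, I) = -196
C = -914760 (C = (2*33²*(-5 + 33))*(-15) = (2*1089*28)*(-15) = 60984*(-15) = -914760)
C + T(79, K(b(-1, 4))) = -914760 - 196 = -914956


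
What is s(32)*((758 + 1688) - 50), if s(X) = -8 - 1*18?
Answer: -62296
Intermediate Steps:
s(X) = -26 (s(X) = -8 - 18 = -26)
s(32)*((758 + 1688) - 50) = -26*((758 + 1688) - 50) = -26*(2446 - 50) = -26*2396 = -62296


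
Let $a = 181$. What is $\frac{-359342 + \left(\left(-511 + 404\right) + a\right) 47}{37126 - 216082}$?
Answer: $\frac{88966}{44739} \approx 1.9886$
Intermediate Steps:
$\frac{-359342 + \left(\left(-511 + 404\right) + a\right) 47}{37126 - 216082} = \frac{-359342 + \left(\left(-511 + 404\right) + 181\right) 47}{37126 - 216082} = \frac{-359342 + \left(-107 + 181\right) 47}{-178956} = \left(-359342 + 74 \cdot 47\right) \left(- \frac{1}{178956}\right) = \left(-359342 + 3478\right) \left(- \frac{1}{178956}\right) = \left(-355864\right) \left(- \frac{1}{178956}\right) = \frac{88966}{44739}$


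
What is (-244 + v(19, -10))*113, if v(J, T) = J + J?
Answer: -23278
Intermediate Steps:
v(J, T) = 2*J
(-244 + v(19, -10))*113 = (-244 + 2*19)*113 = (-244 + 38)*113 = -206*113 = -23278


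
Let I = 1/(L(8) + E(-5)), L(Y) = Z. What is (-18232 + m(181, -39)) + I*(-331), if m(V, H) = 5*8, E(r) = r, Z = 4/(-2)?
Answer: -127013/7 ≈ -18145.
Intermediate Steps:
Z = -2 (Z = 4*(-1/2) = -2)
L(Y) = -2
m(V, H) = 40
I = -1/7 (I = 1/(-2 - 5) = 1/(-7) = -1/7 ≈ -0.14286)
(-18232 + m(181, -39)) + I*(-331) = (-18232 + 40) - 1/7*(-331) = -18192 + 331/7 = -127013/7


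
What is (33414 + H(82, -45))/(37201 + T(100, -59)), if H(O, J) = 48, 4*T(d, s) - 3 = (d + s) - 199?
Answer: 133848/148649 ≈ 0.90043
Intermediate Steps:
T(d, s) = -49 + d/4 + s/4 (T(d, s) = 3/4 + ((d + s) - 199)/4 = 3/4 + (-199 + d + s)/4 = 3/4 + (-199/4 + d/4 + s/4) = -49 + d/4 + s/4)
(33414 + H(82, -45))/(37201 + T(100, -59)) = (33414 + 48)/(37201 + (-49 + (1/4)*100 + (1/4)*(-59))) = 33462/(37201 + (-49 + 25 - 59/4)) = 33462/(37201 - 155/4) = 33462/(148649/4) = 33462*(4/148649) = 133848/148649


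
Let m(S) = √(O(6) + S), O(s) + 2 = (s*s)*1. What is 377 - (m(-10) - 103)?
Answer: 480 - 2*√6 ≈ 475.10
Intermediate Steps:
O(s) = -2 + s² (O(s) = -2 + (s*s)*1 = -2 + s²*1 = -2 + s²)
m(S) = √(34 + S) (m(S) = √((-2 + 6²) + S) = √((-2 + 36) + S) = √(34 + S))
377 - (m(-10) - 103) = 377 - (√(34 - 10) - 103) = 377 - (√24 - 103) = 377 - (2*√6 - 103) = 377 - (-103 + 2*√6) = 377 + (103 - 2*√6) = 480 - 2*√6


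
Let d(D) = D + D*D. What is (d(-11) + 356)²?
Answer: 217156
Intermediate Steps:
d(D) = D + D²
(d(-11) + 356)² = (-11*(1 - 11) + 356)² = (-11*(-10) + 356)² = (110 + 356)² = 466² = 217156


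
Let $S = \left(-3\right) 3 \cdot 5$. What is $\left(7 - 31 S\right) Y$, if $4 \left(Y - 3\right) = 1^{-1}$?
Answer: $\frac{9113}{2} \approx 4556.5$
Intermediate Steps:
$S = -45$ ($S = \left(-9\right) 5 = -45$)
$Y = \frac{13}{4}$ ($Y = 3 + \frac{1}{4 \cdot 1} = 3 + \frac{1}{4} \cdot 1 = 3 + \frac{1}{4} = \frac{13}{4} \approx 3.25$)
$\left(7 - 31 S\right) Y = \left(7 - -1395\right) \frac{13}{4} = \left(7 + 1395\right) \frac{13}{4} = 1402 \cdot \frac{13}{4} = \frac{9113}{2}$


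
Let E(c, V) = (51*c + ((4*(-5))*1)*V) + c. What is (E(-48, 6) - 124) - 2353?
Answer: -5093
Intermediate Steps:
E(c, V) = -20*V + 52*c (E(c, V) = (51*c + (-20*1)*V) + c = (51*c - 20*V) + c = (-20*V + 51*c) + c = -20*V + 52*c)
(E(-48, 6) - 124) - 2353 = ((-20*6 + 52*(-48)) - 124) - 2353 = ((-120 - 2496) - 124) - 2353 = (-2616 - 124) - 2353 = -2740 - 2353 = -5093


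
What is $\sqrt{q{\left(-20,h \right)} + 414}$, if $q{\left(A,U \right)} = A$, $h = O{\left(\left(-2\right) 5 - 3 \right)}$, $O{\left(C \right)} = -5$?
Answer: $\sqrt{394} \approx 19.849$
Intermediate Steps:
$h = -5$
$\sqrt{q{\left(-20,h \right)} + 414} = \sqrt{-20 + 414} = \sqrt{394}$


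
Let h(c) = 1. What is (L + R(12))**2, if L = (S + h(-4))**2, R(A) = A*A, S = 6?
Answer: 37249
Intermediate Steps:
R(A) = A**2
L = 49 (L = (6 + 1)**2 = 7**2 = 49)
(L + R(12))**2 = (49 + 12**2)**2 = (49 + 144)**2 = 193**2 = 37249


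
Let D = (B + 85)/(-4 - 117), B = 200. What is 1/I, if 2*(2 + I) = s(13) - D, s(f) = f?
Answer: 121/687 ≈ 0.17613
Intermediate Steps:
D = -285/121 (D = (200 + 85)/(-4 - 117) = 285/(-121) = 285*(-1/121) = -285/121 ≈ -2.3554)
I = 687/121 (I = -2 + (13 - 1*(-285/121))/2 = -2 + (13 + 285/121)/2 = -2 + (½)*(1858/121) = -2 + 929/121 = 687/121 ≈ 5.6777)
1/I = 1/(687/121) = 121/687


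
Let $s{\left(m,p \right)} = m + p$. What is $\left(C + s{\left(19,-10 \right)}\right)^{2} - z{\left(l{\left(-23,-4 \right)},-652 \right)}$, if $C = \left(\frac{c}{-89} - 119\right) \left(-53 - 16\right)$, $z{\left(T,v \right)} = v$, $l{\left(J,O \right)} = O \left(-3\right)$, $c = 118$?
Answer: $\frac{547193801776}{7921} \approx 6.9081 \cdot 10^{7}$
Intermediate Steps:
$l{\left(J,O \right)} = - 3 O$
$C = \frac{738921}{89}$ ($C = \left(\frac{118}{-89} - 119\right) \left(-53 - 16\right) = \left(118 \left(- \frac{1}{89}\right) - 119\right) \left(-69\right) = \left(- \frac{118}{89} - 119\right) \left(-69\right) = \left(- \frac{10709}{89}\right) \left(-69\right) = \frac{738921}{89} \approx 8302.5$)
$\left(C + s{\left(19,-10 \right)}\right)^{2} - z{\left(l{\left(-23,-4 \right)},-652 \right)} = \left(\frac{738921}{89} + \left(19 - 10\right)\right)^{2} - -652 = \left(\frac{738921}{89} + 9\right)^{2} + 652 = \left(\frac{739722}{89}\right)^{2} + 652 = \frac{547188637284}{7921} + 652 = \frac{547193801776}{7921}$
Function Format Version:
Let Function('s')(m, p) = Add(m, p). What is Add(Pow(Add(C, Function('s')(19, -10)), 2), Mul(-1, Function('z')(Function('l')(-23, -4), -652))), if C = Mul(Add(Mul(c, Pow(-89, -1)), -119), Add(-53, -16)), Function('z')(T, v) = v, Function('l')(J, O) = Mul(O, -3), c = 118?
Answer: Rational(547193801776, 7921) ≈ 6.9081e+7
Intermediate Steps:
Function('l')(J, O) = Mul(-3, O)
C = Rational(738921, 89) (C = Mul(Add(Mul(118, Pow(-89, -1)), -119), Add(-53, -16)) = Mul(Add(Mul(118, Rational(-1, 89)), -119), -69) = Mul(Add(Rational(-118, 89), -119), -69) = Mul(Rational(-10709, 89), -69) = Rational(738921, 89) ≈ 8302.5)
Add(Pow(Add(C, Function('s')(19, -10)), 2), Mul(-1, Function('z')(Function('l')(-23, -4), -652))) = Add(Pow(Add(Rational(738921, 89), Add(19, -10)), 2), Mul(-1, -652)) = Add(Pow(Add(Rational(738921, 89), 9), 2), 652) = Add(Pow(Rational(739722, 89), 2), 652) = Add(Rational(547188637284, 7921), 652) = Rational(547193801776, 7921)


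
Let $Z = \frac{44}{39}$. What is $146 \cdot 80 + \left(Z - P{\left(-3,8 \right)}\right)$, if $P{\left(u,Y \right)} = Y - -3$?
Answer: $\frac{455135}{39} \approx 11670.0$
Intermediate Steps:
$P{\left(u,Y \right)} = 3 + Y$ ($P{\left(u,Y \right)} = Y + 3 = 3 + Y$)
$Z = \frac{44}{39}$ ($Z = 44 \cdot \frac{1}{39} = \frac{44}{39} \approx 1.1282$)
$146 \cdot 80 + \left(Z - P{\left(-3,8 \right)}\right) = 146 \cdot 80 + \left(\frac{44}{39} - \left(3 + 8\right)\right) = 11680 + \left(\frac{44}{39} - 11\right) = 11680 - \frac{385}{39} = \frac{455135}{39}$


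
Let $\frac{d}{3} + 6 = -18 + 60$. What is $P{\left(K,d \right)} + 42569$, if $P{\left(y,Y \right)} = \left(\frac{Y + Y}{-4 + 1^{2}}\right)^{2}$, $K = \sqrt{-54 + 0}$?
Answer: $47753$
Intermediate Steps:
$d = 108$ ($d = -18 + 3 \left(-18 + 60\right) = -18 + 3 \cdot 42 = -18 + 126 = 108$)
$K = 3 i \sqrt{6}$ ($K = \sqrt{-54} = 3 i \sqrt{6} \approx 7.3485 i$)
$P{\left(y,Y \right)} = \frac{4 Y^{2}}{9}$ ($P{\left(y,Y \right)} = \left(\frac{2 Y}{-4 + 1}\right)^{2} = \left(\frac{2 Y}{-3}\right)^{2} = \left(2 Y \left(- \frac{1}{3}\right)\right)^{2} = \left(- \frac{2 Y}{3}\right)^{2} = \frac{4 Y^{2}}{9}$)
$P{\left(K,d \right)} + 42569 = \frac{4 \cdot 108^{2}}{9} + 42569 = \frac{4}{9} \cdot 11664 + 42569 = 5184 + 42569 = 47753$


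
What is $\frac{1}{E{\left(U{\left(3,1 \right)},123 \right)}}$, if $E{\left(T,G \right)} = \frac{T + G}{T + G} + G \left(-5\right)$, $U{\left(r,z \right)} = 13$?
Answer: $- \frac{1}{614} \approx -0.0016287$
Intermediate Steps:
$E{\left(T,G \right)} = 1 - 5 G$ ($E{\left(T,G \right)} = \frac{G + T}{G + T} - 5 G = 1 - 5 G$)
$\frac{1}{E{\left(U{\left(3,1 \right)},123 \right)}} = \frac{1}{1 - 615} = \frac{1}{-614} = - \frac{1}{614}$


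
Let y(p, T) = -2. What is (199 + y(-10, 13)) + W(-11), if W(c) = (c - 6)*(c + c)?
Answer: 571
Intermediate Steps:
W(c) = 2*c*(-6 + c) (W(c) = (-6 + c)*(2*c) = 2*c*(-6 + c))
(199 + y(-10, 13)) + W(-11) = (199 - 2) + 2*(-11)*(-6 - 11) = 197 + 2*(-11)*(-17) = 197 + 374 = 571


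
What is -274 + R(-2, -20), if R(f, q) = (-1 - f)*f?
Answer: -276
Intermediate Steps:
R(f, q) = f*(-1 - f)
-274 + R(-2, -20) = -274 - 1*(-2)*(1 - 2) = -274 - 1*(-2)*(-1) = -274 - 2 = -276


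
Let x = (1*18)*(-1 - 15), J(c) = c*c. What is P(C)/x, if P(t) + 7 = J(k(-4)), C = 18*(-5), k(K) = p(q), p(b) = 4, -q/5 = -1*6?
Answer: -1/32 ≈ -0.031250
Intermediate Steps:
q = 30 (q = -(-5)*6 = -5*(-6) = 30)
k(K) = 4
J(c) = c²
C = -90
P(t) = 9 (P(t) = -7 + 4² = -7 + 16 = 9)
x = -288 (x = 18*(-16) = -288)
P(C)/x = 9/(-288) = 9*(-1/288) = -1/32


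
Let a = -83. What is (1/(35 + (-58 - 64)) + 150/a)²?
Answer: 172475689/52142841 ≈ 3.3078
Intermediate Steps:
(1/(35 + (-58 - 64)) + 150/a)² = (1/(35 + (-58 - 64)) + 150/(-83))² = (1/(35 - 122) + 150*(-1/83))² = (1/(-87) - 150/83)² = (-1/87 - 150/83)² = (-13133/7221)² = 172475689/52142841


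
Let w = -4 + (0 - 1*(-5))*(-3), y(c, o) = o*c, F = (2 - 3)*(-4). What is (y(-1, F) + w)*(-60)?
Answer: 1380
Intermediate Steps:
F = 4 (F = -1*(-4) = 4)
y(c, o) = c*o
w = -19 (w = -4 + (0 + 5)*(-3) = -4 + 5*(-3) = -4 - 15 = -19)
(y(-1, F) + w)*(-60) = (-1*4 - 19)*(-60) = (-4 - 19)*(-60) = -23*(-60) = 1380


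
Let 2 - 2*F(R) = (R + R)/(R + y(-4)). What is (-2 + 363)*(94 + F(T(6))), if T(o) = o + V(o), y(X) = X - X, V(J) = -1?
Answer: 33934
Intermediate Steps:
y(X) = 0
T(o) = -1 + o (T(o) = o - 1 = -1 + o)
F(R) = 0 (F(R) = 1 - (R + R)/(2*(R + 0)) = 1 - 2*R/(2*R) = 1 - ½*2 = 1 - 1 = 0)
(-2 + 363)*(94 + F(T(6))) = (-2 + 363)*(94 + 0) = 361*94 = 33934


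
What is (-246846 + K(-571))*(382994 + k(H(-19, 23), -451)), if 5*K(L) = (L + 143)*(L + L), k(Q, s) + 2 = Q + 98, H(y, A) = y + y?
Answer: -285547645608/5 ≈ -5.7110e+10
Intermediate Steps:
H(y, A) = 2*y
k(Q, s) = 96 + Q (k(Q, s) = -2 + (Q + 98) = -2 + (98 + Q) = 96 + Q)
K(L) = 2*L*(143 + L)/5 (K(L) = ((L + 143)*(L + L))/5 = ((143 + L)*(2*L))/5 = (2*L*(143 + L))/5 = 2*L*(143 + L)/5)
(-246846 + K(-571))*(382994 + k(H(-19, 23), -451)) = (-246846 + (⅖)*(-571)*(143 - 571))*(382994 + (96 + 2*(-19))) = (-246846 + (⅖)*(-571)*(-428))*(382994 + (96 - 38)) = (-246846 + 488776/5)*(382994 + 58) = -745454/5*383052 = -285547645608/5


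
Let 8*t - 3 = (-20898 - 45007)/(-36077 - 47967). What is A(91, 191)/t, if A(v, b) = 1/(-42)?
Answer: -336176/6678777 ≈ -0.050335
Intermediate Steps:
A(v, b) = -1/42
t = 318037/672352 (t = 3/8 + ((-20898 - 45007)/(-36077 - 47967))/8 = 3/8 + (-65905/(-84044))/8 = 3/8 + (-65905*(-1/84044))/8 = 3/8 + (⅛)*(65905/84044) = 3/8 + 65905/672352 = 318037/672352 ≈ 0.47302)
A(91, 191)/t = -1/(42*318037/672352) = -1/42*672352/318037 = -336176/6678777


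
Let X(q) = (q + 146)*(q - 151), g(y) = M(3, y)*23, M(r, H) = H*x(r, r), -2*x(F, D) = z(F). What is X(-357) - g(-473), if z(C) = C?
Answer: 181739/2 ≈ 90870.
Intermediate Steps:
x(F, D) = -F/2
M(r, H) = -H*r/2 (M(r, H) = H*(-r/2) = -H*r/2)
g(y) = -69*y/2 (g(y) = -1/2*y*3*23 = -3*y/2*23 = -69*y/2)
X(q) = (-151 + q)*(146 + q) (X(q) = (146 + q)*(-151 + q) = (-151 + q)*(146 + q))
X(-357) - g(-473) = (-22046 + (-357)**2 - 5*(-357)) - (-69)*(-473)/2 = (-22046 + 127449 + 1785) - 1*32637/2 = 107188 - 32637/2 = 181739/2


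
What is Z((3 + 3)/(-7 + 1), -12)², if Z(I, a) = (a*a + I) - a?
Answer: 24025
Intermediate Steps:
Z(I, a) = I + a² - a (Z(I, a) = (a² + I) - a = (I + a²) - a = I + a² - a)
Z((3 + 3)/(-7 + 1), -12)² = ((3 + 3)/(-7 + 1) + (-12)² - 1*(-12))² = (6/(-6) + 144 + 12)² = (6*(-⅙) + 144 + 12)² = (-1 + 144 + 12)² = 155² = 24025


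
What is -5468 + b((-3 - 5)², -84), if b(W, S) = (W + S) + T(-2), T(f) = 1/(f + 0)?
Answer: -10977/2 ≈ -5488.5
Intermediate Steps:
T(f) = 1/f
b(W, S) = -½ + S + W (b(W, S) = (W + S) + 1/(-2) = (S + W) - ½ = -½ + S + W)
-5468 + b((-3 - 5)², -84) = -5468 + (-½ - 84 + (-3 - 5)²) = -5468 + (-½ - 84 + (-8)²) = -5468 + (-½ - 84 + 64) = -5468 - 41/2 = -10977/2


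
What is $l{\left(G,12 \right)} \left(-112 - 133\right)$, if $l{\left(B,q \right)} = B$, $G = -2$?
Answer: $490$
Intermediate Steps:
$l{\left(G,12 \right)} \left(-112 - 133\right) = - 2 \left(-112 - 133\right) = \left(-2\right) \left(-245\right) = 490$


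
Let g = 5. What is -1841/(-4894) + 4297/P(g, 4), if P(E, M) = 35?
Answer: 21093953/171290 ≈ 123.15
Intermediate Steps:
-1841/(-4894) + 4297/P(g, 4) = -1841/(-4894) + 4297/35 = -1841*(-1/4894) + 4297*(1/35) = 1841/4894 + 4297/35 = 21093953/171290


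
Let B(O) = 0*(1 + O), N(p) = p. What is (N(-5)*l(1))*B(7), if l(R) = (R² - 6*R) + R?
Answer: 0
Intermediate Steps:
l(R) = R² - 5*R
B(O) = 0
(N(-5)*l(1))*B(7) = -5*(-5 + 1)*0 = -5*(-4)*0 = 20*0 = 0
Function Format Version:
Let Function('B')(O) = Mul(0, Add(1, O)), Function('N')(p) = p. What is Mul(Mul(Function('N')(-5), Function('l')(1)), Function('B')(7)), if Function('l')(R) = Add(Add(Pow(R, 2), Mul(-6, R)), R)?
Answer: 0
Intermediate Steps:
Function('l')(R) = Add(Pow(R, 2), Mul(-5, R))
Function('B')(O) = 0
Mul(Mul(Function('N')(-5), Function('l')(1)), Function('B')(7)) = Mul(Mul(-5, Mul(1, Add(-5, 1))), 0) = Mul(Mul(-5, Mul(1, -4)), 0) = Mul(Mul(-5, -4), 0) = Mul(20, 0) = 0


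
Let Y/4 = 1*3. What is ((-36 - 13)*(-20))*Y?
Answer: 11760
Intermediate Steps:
Y = 12 (Y = 4*(1*3) = 4*3 = 12)
((-36 - 13)*(-20))*Y = ((-36 - 13)*(-20))*12 = -49*(-20)*12 = 980*12 = 11760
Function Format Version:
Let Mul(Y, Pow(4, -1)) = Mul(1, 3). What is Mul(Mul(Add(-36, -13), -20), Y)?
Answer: 11760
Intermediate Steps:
Y = 12 (Y = Mul(4, Mul(1, 3)) = Mul(4, 3) = 12)
Mul(Mul(Add(-36, -13), -20), Y) = Mul(Mul(Add(-36, -13), -20), 12) = Mul(Mul(-49, -20), 12) = Mul(980, 12) = 11760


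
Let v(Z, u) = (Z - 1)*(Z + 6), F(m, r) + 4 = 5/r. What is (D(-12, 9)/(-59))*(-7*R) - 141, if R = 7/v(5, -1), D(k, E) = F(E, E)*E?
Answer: -367555/2596 ≈ -141.59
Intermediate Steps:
F(m, r) = -4 + 5/r
v(Z, u) = (-1 + Z)*(6 + Z)
D(k, E) = E*(-4 + 5/E) (D(k, E) = (-4 + 5/E)*E = E*(-4 + 5/E))
R = 7/44 (R = 7/(-6 + 5² + 5*5) = 7/(-6 + 25 + 25) = 7/44 ≈ 0.15909)
(D(-12, 9)/(-59))*(-7*R) - 141 = ((5 - 4*9)/(-59))*(-7*7/44) - 141 = ((5 - 36)*(-1/59))*(-49/44) - 141 = -31*(-1/59)*(-49/44) - 141 = (31/59)*(-49/44) - 141 = -1519/2596 - 141 = -367555/2596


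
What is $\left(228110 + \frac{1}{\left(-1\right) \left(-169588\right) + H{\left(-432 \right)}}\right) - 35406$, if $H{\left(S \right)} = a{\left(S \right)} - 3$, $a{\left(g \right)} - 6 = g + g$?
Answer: $\frac{32514367809}{168727} \approx 1.927 \cdot 10^{5}$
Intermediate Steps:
$a{\left(g \right)} = 6 + 2 g$ ($a{\left(g \right)} = 6 + \left(g + g\right) = 6 + 2 g$)
$H{\left(S \right)} = 3 + 2 S$ ($H{\left(S \right)} = \left(6 + 2 S\right) - 3 = 3 + 2 S$)
$\left(228110 + \frac{1}{\left(-1\right) \left(-169588\right) + H{\left(-432 \right)}}\right) - 35406 = \left(228110 + \frac{1}{\left(-1\right) \left(-169588\right) + \left(3 + 2 \left(-432\right)\right)}\right) - 35406 = \left(228110 + \frac{1}{169588 + \left(3 - 864\right)}\right) - 35406 = \left(228110 + \frac{1}{169588 - 861}\right) - 35406 = \left(228110 + \frac{1}{168727}\right) - 35406 = \frac{38488315971}{168727} - 35406 = \frac{32514367809}{168727}$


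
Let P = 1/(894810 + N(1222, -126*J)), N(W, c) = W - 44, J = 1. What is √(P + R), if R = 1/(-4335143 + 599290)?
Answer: √2376455444330740465/1673639728882 ≈ 0.00092109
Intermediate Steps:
N(W, c) = -44 + W
P = 1/895988 (P = 1/(894810 + (-44 + 1222)) = 1/(894810 + 1178) = 1/895988 ≈ 1.1161e-6)
R = -1/3735853 (R = 1/(-3735853) = -1/3735853 ≈ -2.6768e-7)
√(P + R) = √(1/895988 - 1/3735853) = √(2839865/3347279457764) = √2376455444330740465/1673639728882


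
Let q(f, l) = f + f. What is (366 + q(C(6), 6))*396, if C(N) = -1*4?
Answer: 141768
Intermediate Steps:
C(N) = -4
q(f, l) = 2*f
(366 + q(C(6), 6))*396 = (366 + 2*(-4))*396 = (366 - 8)*396 = 358*396 = 141768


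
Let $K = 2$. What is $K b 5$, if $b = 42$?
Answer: $420$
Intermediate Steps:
$K b 5 = 2 \cdot 42 \cdot 5 = 84 \cdot 5 = 420$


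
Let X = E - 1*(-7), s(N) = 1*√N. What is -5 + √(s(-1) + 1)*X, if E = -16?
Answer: -5 - 9*√(1 + I) ≈ -14.888 - 4.0958*I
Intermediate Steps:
s(N) = √N
X = -9 (X = -16 - 1*(-7) = -16 + 7 = -9)
-5 + √(s(-1) + 1)*X = -5 + √(√(-1) + 1)*(-9) = -5 + √(I + 1)*(-9) = -5 + √(1 + I)*(-9) = -5 - 9*√(1 + I)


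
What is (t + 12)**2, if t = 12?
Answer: 576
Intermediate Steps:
(t + 12)**2 = (12 + 12)**2 = 24**2 = 576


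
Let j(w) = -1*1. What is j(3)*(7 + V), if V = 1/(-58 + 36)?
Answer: -153/22 ≈ -6.9545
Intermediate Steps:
j(w) = -1
V = -1/22 (V = 1/(-22) = -1/22 ≈ -0.045455)
j(3)*(7 + V) = -(7 - 1/22) = -1*153/22 = -153/22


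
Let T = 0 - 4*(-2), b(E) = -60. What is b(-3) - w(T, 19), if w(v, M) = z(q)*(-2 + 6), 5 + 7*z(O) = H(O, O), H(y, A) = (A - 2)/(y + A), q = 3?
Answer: -1202/21 ≈ -57.238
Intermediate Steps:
H(y, A) = (-2 + A)/(A + y)
z(O) = -5/7 + (-2 + O)/(14*O) (z(O) = -5/7 + ((-2 + O)/(O + O))/7 = -5/7 + ((-2 + O)/((2*O)))/7 = -5/7 + ((1/(2*O))*(-2 + O))/7 = -5/7 + ((-2 + O)/(2*O))/7 = -5/7 + (-2 + O)/(14*O))
T = 8 (T = 0 + 8 = 8)
w(v, M) = -58/21 (w(v, M) = ((1/14)*(-2 - 9*3)/3)*(-2 + 6) = ((1/14)*(⅓)*(-2 - 27))*4 = ((1/14)*(⅓)*(-29))*4 = -29/42*4 = -58/21)
b(-3) - w(T, 19) = -60 - 1*(-58/21) = -60 + 58/21 = -1202/21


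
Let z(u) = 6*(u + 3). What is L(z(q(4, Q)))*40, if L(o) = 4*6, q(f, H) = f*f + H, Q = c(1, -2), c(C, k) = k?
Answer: 960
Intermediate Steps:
Q = -2
q(f, H) = H + f² (q(f, H) = f² + H = H + f²)
z(u) = 18 + 6*u (z(u) = 6*(3 + u) = 18 + 6*u)
L(o) = 24
L(z(q(4, Q)))*40 = 24*40 = 960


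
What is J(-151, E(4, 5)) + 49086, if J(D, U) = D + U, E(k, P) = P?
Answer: 48940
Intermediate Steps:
J(-151, E(4, 5)) + 49086 = (-151 + 5) + 49086 = -146 + 49086 = 48940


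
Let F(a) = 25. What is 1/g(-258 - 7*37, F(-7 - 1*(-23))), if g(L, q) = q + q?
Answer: 1/50 ≈ 0.020000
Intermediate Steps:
g(L, q) = 2*q
1/g(-258 - 7*37, F(-7 - 1*(-23))) = 1/(2*25) = 1/50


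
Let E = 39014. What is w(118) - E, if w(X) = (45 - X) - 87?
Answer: -39174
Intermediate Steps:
w(X) = -42 - X
w(118) - E = (-42 - 1*118) - 1*39014 = (-42 - 118) - 39014 = -160 - 39014 = -39174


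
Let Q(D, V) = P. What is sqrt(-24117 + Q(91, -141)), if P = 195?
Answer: 3*I*sqrt(2658) ≈ 154.67*I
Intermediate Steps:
Q(D, V) = 195
sqrt(-24117 + Q(91, -141)) = sqrt(-24117 + 195) = sqrt(-23922) = 3*I*sqrt(2658)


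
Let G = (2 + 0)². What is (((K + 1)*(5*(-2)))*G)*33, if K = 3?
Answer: -5280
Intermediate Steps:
G = 4 (G = 2² = 4)
(((K + 1)*(5*(-2)))*G)*33 = (((3 + 1)*(5*(-2)))*4)*33 = ((4*(-10))*4)*33 = -40*4*33 = -160*33 = -5280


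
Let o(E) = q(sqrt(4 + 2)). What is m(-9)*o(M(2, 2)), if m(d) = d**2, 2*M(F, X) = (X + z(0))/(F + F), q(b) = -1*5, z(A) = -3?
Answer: -405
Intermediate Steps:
q(b) = -5
M(F, X) = (-3 + X)/(4*F) (M(F, X) = ((X - 3)/(F + F))/2 = ((-3 + X)/((2*F)))/2 = ((-3 + X)*(1/(2*F)))/2 = ((-3 + X)/(2*F))/2 = (-3 + X)/(4*F))
o(E) = -5
m(-9)*o(M(2, 2)) = (-9)**2*(-5) = 81*(-5) = -405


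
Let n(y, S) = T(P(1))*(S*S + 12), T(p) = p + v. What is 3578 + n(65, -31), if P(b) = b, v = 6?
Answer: 10389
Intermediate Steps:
T(p) = 6 + p (T(p) = p + 6 = 6 + p)
n(y, S) = 84 + 7*S² (n(y, S) = (6 + 1)*(S*S + 12) = 7*(S² + 12) = 7*(12 + S²) = 84 + 7*S²)
3578 + n(65, -31) = 3578 + (84 + 7*(-31)²) = 3578 + (84 + 7*961) = 3578 + (84 + 6727) = 3578 + 6811 = 10389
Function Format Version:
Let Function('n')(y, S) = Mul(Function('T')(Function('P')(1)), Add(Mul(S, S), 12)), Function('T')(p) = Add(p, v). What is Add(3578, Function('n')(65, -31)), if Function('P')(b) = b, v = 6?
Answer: 10389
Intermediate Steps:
Function('T')(p) = Add(6, p) (Function('T')(p) = Add(p, 6) = Add(6, p))
Function('n')(y, S) = Add(84, Mul(7, Pow(S, 2))) (Function('n')(y, S) = Mul(Add(6, 1), Add(Mul(S, S), 12)) = Mul(7, Add(Pow(S, 2), 12)) = Mul(7, Add(12, Pow(S, 2))) = Add(84, Mul(7, Pow(S, 2))))
Add(3578, Function('n')(65, -31)) = Add(3578, Add(84, Mul(7, Pow(-31, 2)))) = Add(3578, Add(84, Mul(7, 961))) = Add(3578, Add(84, 6727)) = Add(3578, 6811) = 10389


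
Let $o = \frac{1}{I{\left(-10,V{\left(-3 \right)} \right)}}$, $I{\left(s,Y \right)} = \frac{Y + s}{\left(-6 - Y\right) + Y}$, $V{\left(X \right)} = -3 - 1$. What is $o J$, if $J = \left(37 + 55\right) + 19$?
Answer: $\frac{333}{7} \approx 47.571$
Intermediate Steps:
$V{\left(X \right)} = -4$ ($V{\left(X \right)} = -3 - 1 = -4$)
$I{\left(s,Y \right)} = - \frac{Y}{6} - \frac{s}{6}$ ($I{\left(s,Y \right)} = \frac{Y + s}{-6} = \left(Y + s\right) \left(- \frac{1}{6}\right) = - \frac{Y}{6} - \frac{s}{6}$)
$J = 111$ ($J = 92 + 19 = 111$)
$o = \frac{3}{7}$ ($o = \frac{1}{\left(- \frac{1}{6}\right) \left(-4\right) - - \frac{5}{3}} = \frac{1}{\frac{2}{3} + \frac{5}{3}} = \frac{1}{\frac{7}{3}} = \frac{3}{7} \approx 0.42857$)
$o J = \frac{3}{7} \cdot 111 = \frac{333}{7}$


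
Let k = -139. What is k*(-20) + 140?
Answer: 2920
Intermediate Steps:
k*(-20) + 140 = -139*(-20) + 140 = 2780 + 140 = 2920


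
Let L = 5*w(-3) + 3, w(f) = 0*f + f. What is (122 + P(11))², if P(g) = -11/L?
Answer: 2175625/144 ≈ 15109.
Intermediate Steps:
w(f) = f (w(f) = 0 + f = f)
L = -12 (L = 5*(-3) + 3 = -15 + 3 = -12)
P(g) = 11/12 (P(g) = -11/(-12) = -11*(-1/12) = 11/12)
(122 + P(11))² = (122 + 11/12)² = (1475/12)² = 2175625/144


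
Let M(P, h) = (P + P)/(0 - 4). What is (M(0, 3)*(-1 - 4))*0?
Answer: 0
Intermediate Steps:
M(P, h) = -P/2 (M(P, h) = (2*P)/(-4) = (2*P)*(-¼) = -P/2)
(M(0, 3)*(-1 - 4))*0 = ((-½*0)*(-1 - 4))*0 = (0*(-5))*0 = 0*0 = 0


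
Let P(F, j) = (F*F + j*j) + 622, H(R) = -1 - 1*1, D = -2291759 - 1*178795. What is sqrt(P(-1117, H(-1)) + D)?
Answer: I*sqrt(1222239) ≈ 1105.5*I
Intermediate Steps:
D = -2470554 (D = -2291759 - 178795 = -2470554)
H(R) = -2 (H(R) = -1 - 1 = -2)
P(F, j) = 622 + F**2 + j**2 (P(F, j) = (F**2 + j**2) + 622 = 622 + F**2 + j**2)
sqrt(P(-1117, H(-1)) + D) = sqrt((622 + (-1117)**2 + (-2)**2) - 2470554) = sqrt((622 + 1247689 + 4) - 2470554) = sqrt(1248315 - 2470554) = sqrt(-1222239) = I*sqrt(1222239)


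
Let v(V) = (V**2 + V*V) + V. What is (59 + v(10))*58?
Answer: 15602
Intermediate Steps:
v(V) = V + 2*V**2 (v(V) = (V**2 + V**2) + V = 2*V**2 + V = V + 2*V**2)
(59 + v(10))*58 = (59 + 10*(1 + 2*10))*58 = (59 + 10*(1 + 20))*58 = (59 + 10*21)*58 = (59 + 210)*58 = 269*58 = 15602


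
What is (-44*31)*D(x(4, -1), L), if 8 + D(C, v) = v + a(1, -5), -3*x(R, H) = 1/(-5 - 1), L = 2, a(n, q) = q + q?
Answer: 21824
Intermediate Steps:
a(n, q) = 2*q
x(R, H) = 1/18 (x(R, H) = -1/(3*(-5 - 1)) = -1/3/(-6) = -1/3*(-1/6) = 1/18)
D(C, v) = -18 + v (D(C, v) = -8 + (v + 2*(-5)) = -8 + (v - 10) = -8 + (-10 + v) = -18 + v)
(-44*31)*D(x(4, -1), L) = (-44*31)*(-18 + 2) = -1364*(-16) = 21824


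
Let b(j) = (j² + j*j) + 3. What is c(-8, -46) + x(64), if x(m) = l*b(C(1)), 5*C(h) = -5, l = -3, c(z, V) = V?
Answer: -61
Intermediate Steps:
C(h) = -1 (C(h) = (⅕)*(-5) = -1)
b(j) = 3 + 2*j² (b(j) = (j² + j²) + 3 = 2*j² + 3 = 3 + 2*j²)
x(m) = -15 (x(m) = -3*(3 + 2*(-1)²) = -3*(3 + 2*1) = -3*(3 + 2) = -3*5 = -15)
c(-8, -46) + x(64) = -46 - 15 = -61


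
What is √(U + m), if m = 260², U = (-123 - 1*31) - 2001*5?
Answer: √57441 ≈ 239.67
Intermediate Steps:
U = -10159 (U = (-123 - 31) - 29*345 = -154 - 10005 = -10159)
m = 67600
√(U + m) = √(-10159 + 67600) = √57441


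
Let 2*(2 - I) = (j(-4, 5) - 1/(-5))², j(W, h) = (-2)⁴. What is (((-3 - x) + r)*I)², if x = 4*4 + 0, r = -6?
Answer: 41744521/4 ≈ 1.0436e+7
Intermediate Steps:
j(W, h) = 16
x = 16 (x = 16 + 0 = 16)
I = -6461/50 (I = 2 - (16 - 1/(-5))²/2 = 2 - (16 - 1*(-⅕))²/2 = 2 - (16 + ⅕)²/2 = 2 - (81/5)²/2 = 2 - ½*6561/25 = 2 - 6561/50 = -6461/50 ≈ -129.22)
(((-3 - x) + r)*I)² = (((-3 - 1*16) - 6)*(-6461/50))² = (((-3 - 16) - 6)*(-6461/50))² = ((-19 - 6)*(-6461/50))² = (-25*(-6461/50))² = (6461/2)² = 41744521/4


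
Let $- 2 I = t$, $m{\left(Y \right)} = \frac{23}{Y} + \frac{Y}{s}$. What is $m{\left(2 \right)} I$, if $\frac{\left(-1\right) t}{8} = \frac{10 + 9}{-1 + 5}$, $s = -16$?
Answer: $\frac{1729}{8} \approx 216.13$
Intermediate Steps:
$m{\left(Y \right)} = \frac{23}{Y} - \frac{Y}{16}$ ($m{\left(Y \right)} = \frac{23}{Y} + \frac{Y}{-16} = \frac{23}{Y} + Y \left(- \frac{1}{16}\right) = \frac{23}{Y} - \frac{Y}{16}$)
$t = -38$ ($t = - 8 \frac{10 + 9}{-1 + 5} = - 8 \cdot \frac{19}{4} = - 8 \cdot 19 \cdot \frac{1}{4} = \left(-8\right) \frac{19}{4} = -38$)
$I = 19$ ($I = \left(- \frac{1}{2}\right) \left(-38\right) = 19$)
$m{\left(2 \right)} I = \left(\frac{23}{2} - \frac{1}{8}\right) 19 = \frac{91}{8} \cdot 19 = \frac{1729}{8}$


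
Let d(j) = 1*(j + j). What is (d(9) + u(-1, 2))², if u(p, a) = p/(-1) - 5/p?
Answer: 576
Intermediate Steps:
u(p, a) = -p - 5/p (u(p, a) = p*(-1) - 5/p = -p - 5/p)
d(j) = 2*j (d(j) = 1*(2*j) = 2*j)
(d(9) + u(-1, 2))² = (2*9 + (-1*(-1) - 5/(-1)))² = (18 + (1 - 5*(-1)))² = (18 + (1 + 5))² = (18 + 6)² = 24² = 576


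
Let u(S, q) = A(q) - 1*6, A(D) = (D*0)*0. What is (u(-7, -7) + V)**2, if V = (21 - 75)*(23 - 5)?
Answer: 956484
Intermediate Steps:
A(D) = 0 (A(D) = 0*0 = 0)
u(S, q) = -6 (u(S, q) = 0 - 1*6 = 0 - 6 = -6)
V = -972 (V = -54*18 = -972)
(u(-7, -7) + V)**2 = (-6 - 972)**2 = (-978)**2 = 956484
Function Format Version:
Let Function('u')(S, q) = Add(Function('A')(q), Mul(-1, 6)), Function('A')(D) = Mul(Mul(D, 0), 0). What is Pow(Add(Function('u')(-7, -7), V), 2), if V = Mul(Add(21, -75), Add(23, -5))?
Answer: 956484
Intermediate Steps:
Function('A')(D) = 0 (Function('A')(D) = Mul(0, 0) = 0)
Function('u')(S, q) = -6 (Function('u')(S, q) = Add(0, Mul(-1, 6)) = Add(0, -6) = -6)
V = -972 (V = Mul(-54, 18) = -972)
Pow(Add(Function('u')(-7, -7), V), 2) = Pow(Add(-6, -972), 2) = Pow(-978, 2) = 956484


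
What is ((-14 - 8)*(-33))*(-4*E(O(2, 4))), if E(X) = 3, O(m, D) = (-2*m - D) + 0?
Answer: -8712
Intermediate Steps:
O(m, D) = -D - 2*m (O(m, D) = (-D - 2*m) + 0 = -D - 2*m)
((-14 - 8)*(-33))*(-4*E(O(2, 4))) = ((-14 - 8)*(-33))*(-4*3) = -22*(-33)*(-12) = 726*(-12) = -8712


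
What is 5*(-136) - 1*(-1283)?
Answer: 603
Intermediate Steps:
5*(-136) - 1*(-1283) = -680 + 1283 = 603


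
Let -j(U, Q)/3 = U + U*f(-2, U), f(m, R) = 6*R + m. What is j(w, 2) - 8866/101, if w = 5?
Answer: -52801/101 ≈ -522.78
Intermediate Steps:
f(m, R) = m + 6*R
j(U, Q) = -3*U - 3*U*(-2 + 6*U) (j(U, Q) = -3*(U + U*(-2 + 6*U)) = -3*U - 3*U*(-2 + 6*U))
j(w, 2) - 8866/101 = 3*5*(1 - 6*5) - 8866/101 = 3*5*(1 - 30) - 8866/101 = 3*5*(-29) - 62*143/101 = -435 - 8866/101 = -52801/101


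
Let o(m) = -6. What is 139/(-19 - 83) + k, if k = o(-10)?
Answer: -751/102 ≈ -7.3627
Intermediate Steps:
k = -6
139/(-19 - 83) + k = 139/(-19 - 83) - 6 = 139/(-102) - 6 = 139*(-1/102) - 6 = -139/102 - 6 = -751/102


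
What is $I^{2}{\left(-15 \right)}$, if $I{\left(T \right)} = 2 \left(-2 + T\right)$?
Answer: $1156$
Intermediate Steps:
$I{\left(T \right)} = -4 + 2 T$
$I^{2}{\left(-15 \right)} = \left(-4 + 2 \left(-15\right)\right)^{2} = \left(-4 - 30\right)^{2} = \left(-34\right)^{2} = 1156$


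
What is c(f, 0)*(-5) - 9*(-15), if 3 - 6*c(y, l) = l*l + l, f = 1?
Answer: 265/2 ≈ 132.50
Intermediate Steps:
c(y, l) = 1/2 - l/6 - l**2/6 (c(y, l) = 1/2 - (l*l + l)/6 = 1/2 - (l**2 + l)/6 = 1/2 - (l + l**2)/6 = 1/2 + (-l/6 - l**2/6) = 1/2 - l/6 - l**2/6)
c(f, 0)*(-5) - 9*(-15) = (1/2 - 1/6*0 - 1/6*0**2)*(-5) - 9*(-15) = (1/2 + 0 - 1/6*0)*(-5) + 135 = (1/2 + 0 + 0)*(-5) + 135 = (1/2)*(-5) + 135 = -5/2 + 135 = 265/2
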